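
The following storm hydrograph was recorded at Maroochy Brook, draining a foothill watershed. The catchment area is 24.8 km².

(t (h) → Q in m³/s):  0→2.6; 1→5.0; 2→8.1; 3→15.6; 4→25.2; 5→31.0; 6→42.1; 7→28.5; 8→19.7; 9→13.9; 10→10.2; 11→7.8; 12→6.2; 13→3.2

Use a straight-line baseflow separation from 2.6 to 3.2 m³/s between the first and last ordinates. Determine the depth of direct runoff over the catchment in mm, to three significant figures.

Direct runoff: 0.00, 2.35, 5.41, 12.86, 22.42, 28.17, 39.22, 25.58, 16.73, 10.88, 7.14, 4.69, 3.05, 0.00 m³/s; ΣQ_DR = 178.5 m³/s.
V = ΣQ_DR · Δt = 178.5 × 3600 s = 6.426 × 10^5 m³.
Over A = 24.8 km², depth = V / A = 25.9 mm.

d ≈ 25.9 mm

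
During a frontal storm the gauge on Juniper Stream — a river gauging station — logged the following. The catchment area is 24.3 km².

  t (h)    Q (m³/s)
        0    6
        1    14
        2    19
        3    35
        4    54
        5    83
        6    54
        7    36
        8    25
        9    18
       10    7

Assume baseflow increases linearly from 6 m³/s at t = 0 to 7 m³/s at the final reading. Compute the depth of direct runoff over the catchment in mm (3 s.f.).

d ≈ 41.4 mm

Direct runoff: 0.00, 7.90, 12.80, 28.70, 47.60, 76.50, 47.40, 29.30, 18.20, 11.10, 0.00 m³/s; ΣQ_DR = 279.5 m³/s.
V = ΣQ_DR · Δt = 279.5 × 3600 s = 1.006 × 10^6 m³.
Over A = 24.3 km², depth = V / A = 41.4 mm.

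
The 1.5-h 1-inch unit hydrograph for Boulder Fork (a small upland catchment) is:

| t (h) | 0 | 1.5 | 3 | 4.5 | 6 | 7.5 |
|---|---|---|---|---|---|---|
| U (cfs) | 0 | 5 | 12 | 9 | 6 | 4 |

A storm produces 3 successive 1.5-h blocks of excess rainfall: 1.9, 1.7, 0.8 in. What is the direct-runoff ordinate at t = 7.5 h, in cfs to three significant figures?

By discrete convolution, Q_j = Σ (P_i / 1 in) · U_{j−i}.
At t = 7.5 h (j=5): Q = (1.9/1)·4 + (1.7/1)·6 + (0.8/1)·9 = 25.0 cfs.

Q ≈ 25.0 cfs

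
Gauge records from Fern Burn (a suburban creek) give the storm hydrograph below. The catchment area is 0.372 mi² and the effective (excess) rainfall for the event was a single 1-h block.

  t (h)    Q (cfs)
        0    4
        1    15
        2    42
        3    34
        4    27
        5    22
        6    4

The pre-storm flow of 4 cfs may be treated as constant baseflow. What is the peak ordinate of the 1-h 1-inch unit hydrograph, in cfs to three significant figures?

Direct runoff: 0.0, 11.0, 38.0, 30.0, 23.0, 18.0, 0.0 cfs; ΣQ_DR = 120.0 cfs, peak = 38.0 cfs.
Runoff depth d = ΣQ_DR·Δt / A = 120.0 × 3600 / (0.372 mi²) = 0.4999 in.
The 1-inch UH is the DRH scaled by (1 in)/d, so U_p = 38.0 × 1/0.4999 = 76.0 cfs.

U_p ≈ 76.0 cfs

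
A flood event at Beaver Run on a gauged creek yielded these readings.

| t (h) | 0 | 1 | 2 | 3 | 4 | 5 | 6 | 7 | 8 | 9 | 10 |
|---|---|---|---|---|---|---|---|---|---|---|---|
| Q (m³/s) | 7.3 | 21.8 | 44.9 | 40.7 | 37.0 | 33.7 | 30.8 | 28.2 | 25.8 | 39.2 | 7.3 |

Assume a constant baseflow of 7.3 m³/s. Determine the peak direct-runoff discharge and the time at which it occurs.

Subtracting baseflow gives direct-runoff ordinates: 0.0, 14.5, 37.6, 33.4, 29.7, 26.4, 23.5, 20.9, 18.5, 31.9, 0.0 m³/s.
The maximum is 37.6 m³/s, occurring at the reading for t = 2 h.

Q_p = 37.6 m³/s at t = 2 h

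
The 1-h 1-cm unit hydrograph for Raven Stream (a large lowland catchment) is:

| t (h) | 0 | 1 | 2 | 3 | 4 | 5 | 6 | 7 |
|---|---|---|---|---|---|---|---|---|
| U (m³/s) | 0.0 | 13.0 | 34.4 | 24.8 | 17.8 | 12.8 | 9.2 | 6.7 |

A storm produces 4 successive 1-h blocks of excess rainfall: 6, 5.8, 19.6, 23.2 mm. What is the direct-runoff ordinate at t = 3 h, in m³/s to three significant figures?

By discrete convolution, Q_j = Σ (P_i / 10 mm) · U_{j−i}.
At t = 3 h (j=3): Q = (6/10)·24.8 + (5.8/10)·34.4 + (19.6/10)·13.0 + (23.2/10)·0.0 = 60.3 m³/s.

Q ≈ 60.3 m³/s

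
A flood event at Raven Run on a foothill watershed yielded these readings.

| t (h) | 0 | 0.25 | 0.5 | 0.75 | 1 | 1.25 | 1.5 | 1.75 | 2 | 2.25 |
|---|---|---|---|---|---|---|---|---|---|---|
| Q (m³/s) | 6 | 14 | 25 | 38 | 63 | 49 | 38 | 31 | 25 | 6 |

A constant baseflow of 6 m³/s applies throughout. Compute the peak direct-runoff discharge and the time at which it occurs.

Subtracting baseflow gives direct-runoff ordinates: 0.0, 8.0, 19.0, 32.0, 57.0, 43.0, 32.0, 25.0, 19.0, 0.0 m³/s.
The maximum is 57.0 m³/s, occurring at the reading for t = 1 h.

Q_p = 57.0 m³/s at t = 1 h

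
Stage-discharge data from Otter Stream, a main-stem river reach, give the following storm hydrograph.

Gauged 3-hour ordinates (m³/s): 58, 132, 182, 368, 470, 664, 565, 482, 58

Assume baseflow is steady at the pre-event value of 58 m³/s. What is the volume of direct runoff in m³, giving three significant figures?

V ≈ 2.65 × 10^7 m³

Direct-runoff ordinates (Q − Q_b): 0.0, 74.0, 124.0, 310.0, 412.0, 606.0, 507.0, 424.0, 0.0 m³/s.
ΣQ_DR = 2457 m³/s.
With Δt = 3 h = 10800 s, V = ΣQ_DR · Δt = 2457 × 10800 = 2.65 × 10^7 m³.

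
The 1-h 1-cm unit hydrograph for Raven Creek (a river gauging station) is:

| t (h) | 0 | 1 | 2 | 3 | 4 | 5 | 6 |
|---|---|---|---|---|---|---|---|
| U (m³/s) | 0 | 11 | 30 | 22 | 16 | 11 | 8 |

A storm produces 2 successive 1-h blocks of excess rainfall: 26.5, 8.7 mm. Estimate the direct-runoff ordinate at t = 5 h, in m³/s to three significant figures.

By discrete convolution, Q_j = Σ (P_i / 10 mm) · U_{j−i}.
At t = 5 h (j=5): Q = (26.5/10)·11 + (8.7/10)·16 = 43.1 m³/s.

Q ≈ 43.1 m³/s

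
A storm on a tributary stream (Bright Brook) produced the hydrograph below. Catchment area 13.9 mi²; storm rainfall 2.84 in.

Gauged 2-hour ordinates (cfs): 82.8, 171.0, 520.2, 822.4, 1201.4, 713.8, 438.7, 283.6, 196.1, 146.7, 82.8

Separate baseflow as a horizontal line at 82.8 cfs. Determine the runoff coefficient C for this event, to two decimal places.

ΣQ_DR = 3749 cfs; V = ΣQ_DR·Δt = 2.699 × 10^7 ft³.
Runoff depth d = V / A = 0.8358 in.
C = d / P = 0.8358 / 2.84 = 0.29.

C ≈ 0.29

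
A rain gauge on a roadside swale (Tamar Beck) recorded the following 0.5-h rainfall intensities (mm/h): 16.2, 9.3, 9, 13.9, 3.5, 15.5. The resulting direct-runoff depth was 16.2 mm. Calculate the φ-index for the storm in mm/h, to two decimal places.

φ ≈ 6.30 mm/h

Only the 5 blocks with intensity above φ contribute runoff: 16.2, 9.3, 9, 13.9, 15.5 mm/h.
Σ(I−φ)·Δt = d  ⇒  (16.2+9.3+9+13.9+15.5 − 5φ)·0.5 = 16.2
φ = (63.90 − 16.2/0.5) / 5 = 6.30 mm/h.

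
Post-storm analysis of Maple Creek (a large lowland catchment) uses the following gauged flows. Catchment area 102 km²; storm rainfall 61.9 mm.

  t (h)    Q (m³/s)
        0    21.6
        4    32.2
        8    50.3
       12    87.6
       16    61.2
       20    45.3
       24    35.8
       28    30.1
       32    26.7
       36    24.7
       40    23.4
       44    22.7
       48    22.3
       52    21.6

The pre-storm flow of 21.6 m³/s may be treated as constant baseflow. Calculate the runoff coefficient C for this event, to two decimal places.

C ≈ 0.46

ΣQ_DR = 203.1 m³/s; V = ΣQ_DR·Δt = 2.925 × 10^6 m³.
Runoff depth d = V / A = 28.67 mm.
C = d / P = 28.67 / 61.9 = 0.46.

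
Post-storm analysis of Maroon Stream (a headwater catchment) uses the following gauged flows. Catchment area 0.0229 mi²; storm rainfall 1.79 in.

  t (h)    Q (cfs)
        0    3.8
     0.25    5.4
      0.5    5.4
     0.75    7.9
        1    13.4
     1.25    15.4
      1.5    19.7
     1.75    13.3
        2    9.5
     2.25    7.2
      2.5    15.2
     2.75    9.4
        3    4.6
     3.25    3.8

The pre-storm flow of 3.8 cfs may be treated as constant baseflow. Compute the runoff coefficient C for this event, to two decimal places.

ΣQ_DR = 80.80 cfs; V = ΣQ_DR·Δt = 72720 ft³.
Runoff depth d = V / A = 1.367 in.
C = d / P = 1.367 / 1.79 = 0.76.

C ≈ 0.76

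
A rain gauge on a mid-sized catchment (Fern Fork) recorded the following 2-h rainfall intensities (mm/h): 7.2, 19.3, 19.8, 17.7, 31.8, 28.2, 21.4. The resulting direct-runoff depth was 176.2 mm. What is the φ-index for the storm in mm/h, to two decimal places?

φ ≈ 8.35 mm/h

Only the 6 blocks with intensity above φ contribute runoff: 19.3, 19.8, 17.7, 31.8, 28.2, 21.4 mm/h.
Σ(I−φ)·Δt = d  ⇒  (19.3+19.8+17.7+31.8+28.2+21.4 − 6φ)·2 = 176.2
φ = (138.2 − 176.2/2) / 6 = 8.35 mm/h.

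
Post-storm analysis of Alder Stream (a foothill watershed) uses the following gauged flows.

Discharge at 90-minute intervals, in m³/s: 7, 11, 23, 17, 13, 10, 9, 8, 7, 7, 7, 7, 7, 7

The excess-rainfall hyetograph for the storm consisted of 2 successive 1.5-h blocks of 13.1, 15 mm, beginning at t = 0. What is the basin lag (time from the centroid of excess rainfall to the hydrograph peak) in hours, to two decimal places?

t_L ≈ 1.45 h

Centroid of excess rainfall: t_c = Σ P_i·t̄_i / ΣP_i = 1.5507 h (block centres at 0.75, 2.25 h).
Hydrograph peak occurs at t = 3 h, so basin lag t_L = 3 − 1.5507 = 1.45 h.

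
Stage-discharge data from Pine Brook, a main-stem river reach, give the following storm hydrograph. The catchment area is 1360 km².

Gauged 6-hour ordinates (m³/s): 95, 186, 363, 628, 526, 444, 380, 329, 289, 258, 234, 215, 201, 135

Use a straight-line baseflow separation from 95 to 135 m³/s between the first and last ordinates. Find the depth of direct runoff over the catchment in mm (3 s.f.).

Direct runoff: 0.00, 87.92, 261.85, 523.77, 418.69, 333.62, 266.54, 212.46, 169.38, 135.31, 108.23, 86.15, 69.08, 0.00 m³/s; ΣQ_DR = 2673 m³/s.
V = ΣQ_DR · Δt = 2673 × 21600 s = 5.774 × 10^7 m³.
Over A = 1360 km², depth = V / A = 42.5 mm.

d ≈ 42.5 mm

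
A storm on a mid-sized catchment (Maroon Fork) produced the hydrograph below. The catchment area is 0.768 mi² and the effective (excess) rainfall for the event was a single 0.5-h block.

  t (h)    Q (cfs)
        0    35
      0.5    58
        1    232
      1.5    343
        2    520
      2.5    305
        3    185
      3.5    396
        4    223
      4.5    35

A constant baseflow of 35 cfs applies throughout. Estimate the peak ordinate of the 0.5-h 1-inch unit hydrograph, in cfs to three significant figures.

Direct runoff: 0.0, 23.0, 197.0, 308.0, 485.0, 270.0, 150.0, 361.0, 188.0, 0.0 cfs; ΣQ_DR = 1982 cfs, peak = 485.0 cfs.
Runoff depth d = ΣQ_DR·Δt / A = 1982 × 1800 / (0.768 mi²) = 2.000 in.
The 1-inch UH is the DRH scaled by (1 in)/d, so U_p = 485.0 × 1/2.000 = 243 cfs.

U_p ≈ 243 cfs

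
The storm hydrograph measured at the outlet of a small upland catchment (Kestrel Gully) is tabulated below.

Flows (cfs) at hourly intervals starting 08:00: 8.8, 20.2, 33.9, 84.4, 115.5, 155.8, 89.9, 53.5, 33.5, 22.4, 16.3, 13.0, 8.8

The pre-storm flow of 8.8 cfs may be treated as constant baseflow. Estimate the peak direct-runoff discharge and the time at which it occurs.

Subtracting baseflow gives direct-runoff ordinates: 0.0, 11.4, 25.1, 75.6, 106.7, 147.0, 81.1, 44.7, 24.7, 13.6, 7.5, 4.2, 0.0 cfs.
The maximum is 147.0 cfs, occurring at the reading for t = 13:00.

Q_p = 147.0 cfs at t = 13:00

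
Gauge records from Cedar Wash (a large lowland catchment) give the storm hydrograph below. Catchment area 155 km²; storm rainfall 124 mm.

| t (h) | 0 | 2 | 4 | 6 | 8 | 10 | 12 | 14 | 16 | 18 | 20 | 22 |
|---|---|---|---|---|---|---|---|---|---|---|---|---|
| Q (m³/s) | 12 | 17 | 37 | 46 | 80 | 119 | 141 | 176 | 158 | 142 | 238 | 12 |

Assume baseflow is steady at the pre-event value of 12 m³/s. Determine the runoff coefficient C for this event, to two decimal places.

ΣQ_DR = 1034 m³/s; V = ΣQ_DR·Δt = 7.445 × 10^6 m³.
Runoff depth d = V / A = 48.03 mm.
C = d / P = 48.03 / 124 = 0.39.

C ≈ 0.39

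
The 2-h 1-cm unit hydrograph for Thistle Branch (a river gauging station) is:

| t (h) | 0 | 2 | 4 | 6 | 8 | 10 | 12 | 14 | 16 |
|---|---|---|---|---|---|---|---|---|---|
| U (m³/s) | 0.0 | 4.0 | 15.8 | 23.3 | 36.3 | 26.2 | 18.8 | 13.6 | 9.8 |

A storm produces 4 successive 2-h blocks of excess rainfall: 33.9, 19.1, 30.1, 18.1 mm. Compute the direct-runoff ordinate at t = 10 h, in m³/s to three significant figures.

Q ≈ 257 m³/s

By discrete convolution, Q_j = Σ (P_i / 10 mm) · U_{j−i}.
At t = 10 h (j=5): Q = (33.9/10)·26.2 + (19.1/10)·36.3 + (30.1/10)·23.3 + (18.1/10)·15.8 = 257 m³/s.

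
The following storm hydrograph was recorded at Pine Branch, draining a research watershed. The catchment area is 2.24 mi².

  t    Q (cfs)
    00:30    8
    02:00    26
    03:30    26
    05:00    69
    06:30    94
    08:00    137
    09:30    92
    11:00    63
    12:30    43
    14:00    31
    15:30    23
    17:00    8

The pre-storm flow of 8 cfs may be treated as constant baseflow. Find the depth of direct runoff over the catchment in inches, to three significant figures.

Direct runoff: 0.0, 18.0, 18.0, 61.0, 86.0, 129.0, 84.0, 55.0, 35.0, 23.0, 15.0, 0.0 cfs; ΣQ_DR = 524.0 cfs.
V = ΣQ_DR · Δt = 524.0 × 5400 s = 2.830 × 10^6 ft³.
Over A = 2.24 mi², depth = V / A = 0.544 in.

d ≈ 0.544 in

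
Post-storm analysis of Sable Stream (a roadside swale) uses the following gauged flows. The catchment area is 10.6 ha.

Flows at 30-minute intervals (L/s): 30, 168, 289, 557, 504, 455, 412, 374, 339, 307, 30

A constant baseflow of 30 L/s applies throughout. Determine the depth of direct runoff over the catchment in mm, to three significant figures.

Direct runoff: 0.0, 138.0, 259.0, 527.0, 474.0, 425.0, 382.0, 344.0, 309.0, 277.0, 0.0 L/s; ΣQ_DR = 3135 L/s.
V = ΣQ_DR · Δt = 3135 × 1800 s = 5.643 × 10^6 L.
Over A = 10.6 ha, depth = V / A = 53.2 mm.

d ≈ 53.2 mm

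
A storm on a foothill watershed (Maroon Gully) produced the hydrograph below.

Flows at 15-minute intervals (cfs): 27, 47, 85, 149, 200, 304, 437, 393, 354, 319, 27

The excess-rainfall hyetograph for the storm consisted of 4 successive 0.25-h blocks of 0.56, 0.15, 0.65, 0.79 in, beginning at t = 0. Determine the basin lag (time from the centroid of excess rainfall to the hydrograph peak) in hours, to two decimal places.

Centroid of excess rainfall: t_c = Σ P_i·t̄_i / ΣP_i = 0.5692 h (block centres at 0.125, 0.375, 0.625, 0.875 h).
Hydrograph peak occurs at t = 1.5 h, so basin lag t_L = 1.5 − 0.5692 = 0.93 h.

t_L ≈ 0.93 h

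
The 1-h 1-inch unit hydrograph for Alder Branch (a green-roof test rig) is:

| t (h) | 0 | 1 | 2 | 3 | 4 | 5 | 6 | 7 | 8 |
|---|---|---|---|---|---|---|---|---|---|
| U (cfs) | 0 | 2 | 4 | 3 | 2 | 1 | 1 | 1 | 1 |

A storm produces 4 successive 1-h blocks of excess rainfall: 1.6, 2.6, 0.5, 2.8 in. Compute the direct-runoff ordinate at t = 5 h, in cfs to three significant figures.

By discrete convolution, Q_j = Σ (P_i / 1 in) · U_{j−i}.
At t = 5 h (j=5): Q = (1.6/1)·1 + (2.6/1)·2 + (0.5/1)·3 + (2.8/1)·4 = 19.5 cfs.

Q ≈ 19.5 cfs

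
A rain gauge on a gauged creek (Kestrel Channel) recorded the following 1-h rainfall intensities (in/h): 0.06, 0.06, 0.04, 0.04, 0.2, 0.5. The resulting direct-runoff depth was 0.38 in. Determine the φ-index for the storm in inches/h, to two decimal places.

φ ≈ 0.16 in/h

Only the 2 blocks with intensity above φ contribute runoff: 0.2, 0.5 in/h.
Σ(I−φ)·Δt = d  ⇒  (0.2+0.5 − 2φ)·1 = 0.38
φ = (0.7000 − 0.38/1) / 2 = 0.16 in/h.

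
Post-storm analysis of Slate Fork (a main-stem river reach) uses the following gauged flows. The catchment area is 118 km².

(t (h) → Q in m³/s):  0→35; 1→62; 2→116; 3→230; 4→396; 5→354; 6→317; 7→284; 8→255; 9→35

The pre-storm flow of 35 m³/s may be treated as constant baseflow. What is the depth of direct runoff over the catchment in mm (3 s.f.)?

Direct runoff: 0.0, 27.0, 81.0, 195.0, 361.0, 319.0, 282.0, 249.0, 220.0, 0.0 m³/s; ΣQ_DR = 1734 m³/s.
V = ΣQ_DR · Δt = 1734 × 3600 s = 6.242 × 10^6 m³.
Over A = 118 km², depth = V / A = 52.9 mm.

d ≈ 52.9 mm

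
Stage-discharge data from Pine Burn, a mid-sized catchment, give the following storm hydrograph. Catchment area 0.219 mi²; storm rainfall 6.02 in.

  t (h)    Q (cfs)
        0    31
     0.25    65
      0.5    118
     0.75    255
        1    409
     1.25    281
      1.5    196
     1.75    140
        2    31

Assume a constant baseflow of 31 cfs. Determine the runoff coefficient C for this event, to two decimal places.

C ≈ 0.37

ΣQ_DR = 1247 cfs; V = ΣQ_DR·Δt = 1.122 × 10^6 ft³.
Runoff depth d = V / A = 2.206 in.
C = d / P = 2.206 / 6.02 = 0.37.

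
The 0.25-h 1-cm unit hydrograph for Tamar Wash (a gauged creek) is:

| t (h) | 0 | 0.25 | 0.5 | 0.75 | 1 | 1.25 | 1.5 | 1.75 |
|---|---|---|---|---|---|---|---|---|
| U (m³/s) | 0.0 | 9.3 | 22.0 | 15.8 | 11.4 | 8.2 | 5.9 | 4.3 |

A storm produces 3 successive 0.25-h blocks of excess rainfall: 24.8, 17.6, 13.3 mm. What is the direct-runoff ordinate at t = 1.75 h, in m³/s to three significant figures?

By discrete convolution, Q_j = Σ (P_i / 10 mm) · U_{j−i}.
At t = 1.75 h (j=7): Q = (24.8/10)·4.3 + (17.6/10)·5.9 + (13.3/10)·8.2 = 32.0 m³/s.

Q ≈ 32.0 m³/s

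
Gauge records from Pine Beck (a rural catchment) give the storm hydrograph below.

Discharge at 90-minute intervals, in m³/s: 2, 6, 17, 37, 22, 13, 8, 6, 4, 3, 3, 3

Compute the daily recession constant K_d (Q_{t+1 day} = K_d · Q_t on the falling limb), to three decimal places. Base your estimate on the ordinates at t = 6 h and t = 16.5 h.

Between t = 6 h and t = 16.5 h the flow falls from 22 to 3 m³/s over 7×1.5 h = 10.5 h.
Per-interval ratio K = (3/22)^(1/7) = 0.7523; K_d = K^(24/1.5) = 0.011.

K_d ≈ 0.011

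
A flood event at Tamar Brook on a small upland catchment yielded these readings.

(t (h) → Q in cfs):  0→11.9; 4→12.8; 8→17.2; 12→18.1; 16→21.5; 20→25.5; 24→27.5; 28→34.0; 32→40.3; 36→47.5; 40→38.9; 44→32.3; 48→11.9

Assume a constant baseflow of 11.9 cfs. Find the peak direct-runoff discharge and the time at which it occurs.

Q_p = 35.6 cfs at t = 36 h

Subtracting baseflow gives direct-runoff ordinates: 0.0, 0.9, 5.3, 6.2, 9.6, 13.6, 15.6, 22.1, 28.4, 35.6, 27.0, 20.4, 0.0 cfs.
The maximum is 35.6 cfs, occurring at the reading for t = 36 h.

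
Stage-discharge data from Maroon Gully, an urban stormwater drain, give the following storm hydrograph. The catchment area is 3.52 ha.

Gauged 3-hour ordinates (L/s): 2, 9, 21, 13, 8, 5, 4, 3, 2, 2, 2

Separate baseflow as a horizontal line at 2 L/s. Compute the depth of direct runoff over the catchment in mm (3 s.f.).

d ≈ 15.0 mm

Direct runoff: 0.0, 7.0, 19.0, 11.0, 6.0, 3.0, 2.0, 1.0, 0.0, 0.0, 0.0 L/s; ΣQ_DR = 49.00 L/s.
V = ΣQ_DR · Δt = 49.00 × 10800 s = 5.292 × 10^5 L.
Over A = 3.52 ha, depth = V / A = 15.0 mm.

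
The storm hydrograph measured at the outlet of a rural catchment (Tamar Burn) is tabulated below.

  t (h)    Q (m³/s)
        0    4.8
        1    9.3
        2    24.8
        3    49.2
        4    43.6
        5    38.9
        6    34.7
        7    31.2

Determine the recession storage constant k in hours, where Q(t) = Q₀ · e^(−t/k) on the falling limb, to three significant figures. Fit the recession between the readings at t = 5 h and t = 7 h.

k ≈ 9.07 h

On the falling limb, Q drops from 38.9 to 31.2 m³/s between t = 5 h and t = 7 h (Δt = 2 h).
k = −Δt / ln(Q₂/Q₁) = −2 / ln(31.2/38.9) = 9.07 h.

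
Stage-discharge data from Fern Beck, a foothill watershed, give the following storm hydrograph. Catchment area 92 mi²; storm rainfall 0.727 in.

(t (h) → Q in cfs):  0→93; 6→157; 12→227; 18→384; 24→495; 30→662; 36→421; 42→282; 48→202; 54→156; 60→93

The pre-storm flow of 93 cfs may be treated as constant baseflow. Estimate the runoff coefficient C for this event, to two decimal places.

ΣQ_DR = 2149 cfs; V = ΣQ_DR·Δt = 4.642 × 10^7 ft³.
Runoff depth d = V / A = 0.2172 in.
C = d / P = 0.2172 / 0.727 = 0.30.

C ≈ 0.30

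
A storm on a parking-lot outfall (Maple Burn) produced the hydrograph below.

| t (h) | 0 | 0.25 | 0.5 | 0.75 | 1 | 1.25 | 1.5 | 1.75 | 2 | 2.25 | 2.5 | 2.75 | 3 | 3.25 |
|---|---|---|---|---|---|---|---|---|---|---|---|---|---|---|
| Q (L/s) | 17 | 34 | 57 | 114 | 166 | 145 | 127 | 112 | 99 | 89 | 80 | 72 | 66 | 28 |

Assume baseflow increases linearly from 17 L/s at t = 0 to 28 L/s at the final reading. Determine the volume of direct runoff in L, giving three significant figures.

Direct-runoff ordinates (Q − Q_b): 0.00, 16.15, 38.31, 94.46, 145.62, 123.77, 104.92, 89.08, 75.23, 64.38, 54.54, 45.69, 38.85, 0.00 L/s.
ΣQ_DR = 891.0 L/s.
With Δt = 0.25 h = 900 s, V = ΣQ_DR · Δt = 891.0 × 900 = 8.02 × 10^5 L.

V ≈ 8.02 × 10^5 L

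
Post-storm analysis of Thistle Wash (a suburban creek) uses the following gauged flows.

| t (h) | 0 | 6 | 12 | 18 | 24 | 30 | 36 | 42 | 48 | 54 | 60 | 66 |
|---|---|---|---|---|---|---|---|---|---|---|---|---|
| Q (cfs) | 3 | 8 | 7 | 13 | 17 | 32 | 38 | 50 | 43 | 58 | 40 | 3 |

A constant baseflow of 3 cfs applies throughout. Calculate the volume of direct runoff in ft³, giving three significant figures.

V ≈ 5.96 × 10^6 ft³

Direct-runoff ordinates (Q − Q_b): 0.0, 5.0, 4.0, 10.0, 14.0, 29.0, 35.0, 47.0, 40.0, 55.0, 37.0, 0.0 cfs.
ΣQ_DR = 276.0 cfs.
With Δt = 6 h = 21600 s, V = ΣQ_DR · Δt = 276.0 × 21600 = 5.96 × 10^6 ft³.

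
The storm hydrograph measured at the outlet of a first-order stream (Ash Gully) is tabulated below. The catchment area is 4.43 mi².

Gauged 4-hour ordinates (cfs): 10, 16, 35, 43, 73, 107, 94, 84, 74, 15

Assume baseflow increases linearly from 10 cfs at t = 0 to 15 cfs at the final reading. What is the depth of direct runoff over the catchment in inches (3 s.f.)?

d ≈ 0.596 in

Direct runoff: 0.00, 5.44, 23.89, 31.33, 60.78, 94.22, 80.67, 70.11, 59.56, 0.00 cfs; ΣQ_DR = 426.0 cfs.
V = ΣQ_DR · Δt = 426.0 × 14400 s = 6.134 × 10^6 ft³.
Over A = 4.43 mi², depth = V / A = 0.596 in.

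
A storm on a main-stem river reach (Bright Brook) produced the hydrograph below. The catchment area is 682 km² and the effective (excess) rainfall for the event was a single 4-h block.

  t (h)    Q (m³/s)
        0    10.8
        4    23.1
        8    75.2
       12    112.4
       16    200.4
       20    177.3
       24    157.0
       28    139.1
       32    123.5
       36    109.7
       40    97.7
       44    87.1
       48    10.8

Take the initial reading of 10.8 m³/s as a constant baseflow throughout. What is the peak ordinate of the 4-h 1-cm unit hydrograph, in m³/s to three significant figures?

U_p ≈ 75.9 m³/s

Direct runoff: 0.0, 12.3, 64.4, 101.6, 189.6, 166.5, 146.2, 128.3, 112.7, 98.9, 86.9, 76.3, 0.0 m³/s; ΣQ_DR = 1184 m³/s, peak = 189.6 m³/s.
Runoff depth d = ΣQ_DR·Δt / A = 1184 × 14400 / (682 km²) = 24.99 mm.
The 1-cm UH is the DRH scaled by (10 mm)/d, so U_p = 189.6 × 10/24.99 = 75.9 m³/s.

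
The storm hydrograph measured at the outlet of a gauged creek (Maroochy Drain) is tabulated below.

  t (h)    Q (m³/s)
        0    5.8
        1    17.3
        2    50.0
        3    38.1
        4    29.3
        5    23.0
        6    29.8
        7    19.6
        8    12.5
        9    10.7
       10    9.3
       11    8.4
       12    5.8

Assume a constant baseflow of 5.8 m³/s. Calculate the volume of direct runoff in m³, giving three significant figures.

Direct-runoff ordinates (Q − Q_b): 0.0, 11.5, 44.2, 32.3, 23.5, 17.2, 24.0, 13.8, 6.7, 4.9, 3.5, 2.6, 0.0 m³/s.
ΣQ_DR = 184.2 m³/s.
With Δt = 1 h = 3600 s, V = ΣQ_DR · Δt = 184.2 × 3600 = 6.63 × 10^5 m³.

V ≈ 6.63 × 10^5 m³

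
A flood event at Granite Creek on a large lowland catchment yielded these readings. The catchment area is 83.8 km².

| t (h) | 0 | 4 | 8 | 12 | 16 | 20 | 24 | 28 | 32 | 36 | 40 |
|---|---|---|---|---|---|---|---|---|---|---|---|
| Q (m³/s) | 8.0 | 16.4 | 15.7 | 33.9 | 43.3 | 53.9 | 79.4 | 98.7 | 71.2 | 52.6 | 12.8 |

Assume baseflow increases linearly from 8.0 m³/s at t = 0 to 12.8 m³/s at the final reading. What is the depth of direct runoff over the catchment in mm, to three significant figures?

d ≈ 63.8 mm

Direct runoff: 0.00, 7.92, 6.74, 24.46, 33.38, 43.50, 68.52, 87.34, 59.36, 40.28, 0.00 m³/s; ΣQ_DR = 371.5 m³/s.
V = ΣQ_DR · Δt = 371.5 × 14400 s = 5.350 × 10^6 m³.
Over A = 83.8 km², depth = V / A = 63.8 mm.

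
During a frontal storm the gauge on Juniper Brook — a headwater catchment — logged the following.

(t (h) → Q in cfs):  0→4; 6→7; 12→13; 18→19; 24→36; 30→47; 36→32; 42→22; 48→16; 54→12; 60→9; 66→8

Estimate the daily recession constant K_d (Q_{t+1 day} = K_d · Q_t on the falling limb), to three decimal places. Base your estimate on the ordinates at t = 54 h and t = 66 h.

Between t = 54 h and t = 66 h the flow falls from 12 to 8 cfs over 2×6 h = 12 h.
Per-interval ratio K = (8/12)^(1/2) = 0.8165; K_d = K^(24/6) = 0.444.

K_d ≈ 0.444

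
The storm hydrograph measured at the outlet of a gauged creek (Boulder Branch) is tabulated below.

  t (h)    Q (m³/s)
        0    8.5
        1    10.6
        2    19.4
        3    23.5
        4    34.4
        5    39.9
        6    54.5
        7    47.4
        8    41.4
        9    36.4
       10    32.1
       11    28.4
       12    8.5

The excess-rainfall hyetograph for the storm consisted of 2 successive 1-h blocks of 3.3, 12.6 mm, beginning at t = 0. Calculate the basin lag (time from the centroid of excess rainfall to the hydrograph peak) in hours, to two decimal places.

t_L ≈ 4.71 h

Centroid of excess rainfall: t_c = Σ P_i·t̄_i / ΣP_i = 1.2925 h (block centres at 0.5, 1.5 h).
Hydrograph peak occurs at t = 6 h, so basin lag t_L = 6 − 1.2925 = 4.71 h.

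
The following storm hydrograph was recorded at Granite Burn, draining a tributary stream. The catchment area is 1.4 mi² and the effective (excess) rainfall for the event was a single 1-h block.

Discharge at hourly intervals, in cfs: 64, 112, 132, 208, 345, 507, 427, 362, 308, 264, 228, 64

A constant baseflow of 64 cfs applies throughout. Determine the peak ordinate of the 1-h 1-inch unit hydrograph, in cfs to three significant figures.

Direct runoff: 0.0, 48.0, 68.0, 144.0, 281.0, 443.0, 363.0, 298.0, 244.0, 200.0, 164.0, 0.0 cfs; ΣQ_DR = 2253 cfs, peak = 443.0 cfs.
Runoff depth d = ΣQ_DR·Δt / A = 2253 × 3600 / (1.4 mi²) = 2.494 in.
The 1-inch UH is the DRH scaled by (1 in)/d, so U_p = 443.0 × 1/2.494 = 178 cfs.

U_p ≈ 178 cfs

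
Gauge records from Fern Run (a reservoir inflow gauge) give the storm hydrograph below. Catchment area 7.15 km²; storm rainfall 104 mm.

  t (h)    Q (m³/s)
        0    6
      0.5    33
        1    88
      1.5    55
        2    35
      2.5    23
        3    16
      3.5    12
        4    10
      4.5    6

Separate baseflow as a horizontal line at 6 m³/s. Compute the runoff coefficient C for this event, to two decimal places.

C ≈ 0.54

ΣQ_DR = 224.0 m³/s; V = ΣQ_DR·Δt = 4.032 × 10^5 m³.
Runoff depth d = V / A = 56.39 mm.
C = d / P = 56.39 / 104 = 0.54.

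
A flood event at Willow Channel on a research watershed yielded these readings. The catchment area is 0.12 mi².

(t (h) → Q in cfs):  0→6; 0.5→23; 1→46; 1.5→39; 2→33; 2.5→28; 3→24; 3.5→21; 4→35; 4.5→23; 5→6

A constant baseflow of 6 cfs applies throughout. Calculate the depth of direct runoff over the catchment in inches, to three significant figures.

d ≈ 1.41 in

Direct runoff: 0.0, 17.0, 40.0, 33.0, 27.0, 22.0, 18.0, 15.0, 29.0, 17.0, 0.0 cfs; ΣQ_DR = 218.0 cfs.
V = ΣQ_DR · Δt = 218.0 × 1800 s = 3.924 × 10^5 ft³.
Over A = 0.12 mi², depth = V / A = 1.41 in.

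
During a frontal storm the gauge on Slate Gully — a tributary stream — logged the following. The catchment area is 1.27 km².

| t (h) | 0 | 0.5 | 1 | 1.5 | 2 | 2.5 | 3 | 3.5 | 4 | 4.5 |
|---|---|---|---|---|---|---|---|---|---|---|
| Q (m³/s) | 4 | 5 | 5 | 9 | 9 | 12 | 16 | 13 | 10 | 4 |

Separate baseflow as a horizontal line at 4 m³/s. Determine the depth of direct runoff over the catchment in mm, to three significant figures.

Direct runoff: 0.0, 1.0, 1.0, 5.0, 5.0, 8.0, 12.0, 9.0, 6.0, 0.0 m³/s; ΣQ_DR = 47.00 m³/s.
V = ΣQ_DR · Δt = 47.00 × 1800 s = 84600 m³.
Over A = 1.27 km², depth = V / A = 66.6 mm.

d ≈ 66.6 mm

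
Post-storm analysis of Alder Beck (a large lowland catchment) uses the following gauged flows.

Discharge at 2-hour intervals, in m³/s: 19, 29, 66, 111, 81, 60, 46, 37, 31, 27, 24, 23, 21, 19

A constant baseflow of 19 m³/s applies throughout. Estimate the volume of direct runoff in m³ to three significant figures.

Direct-runoff ordinates (Q − Q_b): 0.0, 10.0, 47.0, 92.0, 62.0, 41.0, 27.0, 18.0, 12.0, 8.0, 5.0, 4.0, 2.0, 0.0 m³/s.
ΣQ_DR = 328.0 m³/s.
With Δt = 2 h = 7200 s, V = ΣQ_DR · Δt = 328.0 × 7200 = 2.36 × 10^6 m³.

V ≈ 2.36 × 10^6 m³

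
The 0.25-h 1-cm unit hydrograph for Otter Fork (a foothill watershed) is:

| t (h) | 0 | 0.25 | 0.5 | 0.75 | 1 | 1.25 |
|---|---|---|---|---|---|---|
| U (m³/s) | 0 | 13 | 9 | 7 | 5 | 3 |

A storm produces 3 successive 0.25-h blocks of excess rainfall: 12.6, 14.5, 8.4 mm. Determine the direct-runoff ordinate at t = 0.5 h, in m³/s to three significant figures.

Q ≈ 30.2 m³/s

By discrete convolution, Q_j = Σ (P_i / 10 mm) · U_{j−i}.
At t = 0.5 h (j=2): Q = (12.6/10)·9 + (14.5/10)·13 + (8.4/10)·0 = 30.2 m³/s.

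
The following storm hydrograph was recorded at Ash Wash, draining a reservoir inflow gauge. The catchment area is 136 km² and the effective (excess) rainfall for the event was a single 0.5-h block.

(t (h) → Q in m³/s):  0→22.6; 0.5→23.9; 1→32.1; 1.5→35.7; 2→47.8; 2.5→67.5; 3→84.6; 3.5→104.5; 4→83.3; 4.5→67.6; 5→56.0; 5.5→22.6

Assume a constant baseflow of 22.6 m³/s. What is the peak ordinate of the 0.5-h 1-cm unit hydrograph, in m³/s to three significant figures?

Direct runoff: 0.0, 1.3, 9.5, 13.1, 25.2, 44.9, 62.0, 81.9, 60.7, 45.0, 33.4, 0.0 m³/s; ΣQ_DR = 377.0 m³/s, peak = 81.9 m³/s.
Runoff depth d = ΣQ_DR·Δt / A = 377.0 × 1800 / (136 km²) = 4.990 mm.
The 1-cm UH is the DRH scaled by (10 mm)/d, so U_p = 81.9 × 10/4.990 = 164 m³/s.

U_p ≈ 164 m³/s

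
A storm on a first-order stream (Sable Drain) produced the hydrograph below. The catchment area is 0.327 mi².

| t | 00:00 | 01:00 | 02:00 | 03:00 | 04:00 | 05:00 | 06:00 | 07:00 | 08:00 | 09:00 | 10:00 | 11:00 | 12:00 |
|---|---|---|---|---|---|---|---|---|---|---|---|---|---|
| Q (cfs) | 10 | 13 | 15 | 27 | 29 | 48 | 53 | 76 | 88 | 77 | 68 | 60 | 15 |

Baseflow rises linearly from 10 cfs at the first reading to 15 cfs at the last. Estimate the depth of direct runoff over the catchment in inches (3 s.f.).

d ≈ 1.97 in

Direct runoff: 0.00, 2.58, 4.17, 15.75, 17.33, 35.92, 40.50, 63.08, 74.67, 63.25, 53.83, 45.42, 0.00 cfs; ΣQ_DR = 416.5 cfs.
V = ΣQ_DR · Δt = 416.5 × 3600 s = 1.499 × 10^6 ft³.
Over A = 0.327 mi², depth = V / A = 1.97 in.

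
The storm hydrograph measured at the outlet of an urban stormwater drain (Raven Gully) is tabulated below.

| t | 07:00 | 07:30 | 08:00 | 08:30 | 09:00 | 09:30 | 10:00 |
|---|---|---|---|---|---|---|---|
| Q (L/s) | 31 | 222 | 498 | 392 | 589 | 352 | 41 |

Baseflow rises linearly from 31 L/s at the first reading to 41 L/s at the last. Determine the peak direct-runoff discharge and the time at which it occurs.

Subtracting baseflow gives direct-runoff ordinates: 0.00, 189.33, 463.67, 356.00, 551.33, 312.67, 0.00 L/s.
The maximum is 551.33 L/s, occurring at the reading for t = 09:00.

Q_p = 551.33 L/s at t = 09:00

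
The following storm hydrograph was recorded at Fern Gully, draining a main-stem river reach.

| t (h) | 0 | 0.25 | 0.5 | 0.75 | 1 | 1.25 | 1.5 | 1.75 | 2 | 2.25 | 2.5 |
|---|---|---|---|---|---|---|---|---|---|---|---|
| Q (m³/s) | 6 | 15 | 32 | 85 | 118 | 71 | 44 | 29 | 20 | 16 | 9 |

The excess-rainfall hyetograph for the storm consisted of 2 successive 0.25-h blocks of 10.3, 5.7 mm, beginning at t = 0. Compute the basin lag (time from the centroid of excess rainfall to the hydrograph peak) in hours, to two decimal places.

t_L ≈ 0.79 h

Centroid of excess rainfall: t_c = Σ P_i·t̄_i / ΣP_i = 0.2141 h (block centres at 0.125, 0.375 h).
Hydrograph peak occurs at t = 1 h, so basin lag t_L = 1 − 0.2141 = 0.79 h.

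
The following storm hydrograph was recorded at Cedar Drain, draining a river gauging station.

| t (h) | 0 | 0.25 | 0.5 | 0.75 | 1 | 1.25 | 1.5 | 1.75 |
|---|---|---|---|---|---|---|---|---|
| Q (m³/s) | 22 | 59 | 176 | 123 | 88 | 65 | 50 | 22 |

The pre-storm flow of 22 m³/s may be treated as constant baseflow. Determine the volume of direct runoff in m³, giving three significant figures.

Direct-runoff ordinates (Q − Q_b): 0.0, 37.0, 154.0, 101.0, 66.0, 43.0, 28.0, 0.0 m³/s.
ΣQ_DR = 429.0 m³/s.
With Δt = 0.25 h = 900 s, V = ΣQ_DR · Δt = 429.0 × 900 = 3.86 × 10^5 m³.

V ≈ 3.86 × 10^5 m³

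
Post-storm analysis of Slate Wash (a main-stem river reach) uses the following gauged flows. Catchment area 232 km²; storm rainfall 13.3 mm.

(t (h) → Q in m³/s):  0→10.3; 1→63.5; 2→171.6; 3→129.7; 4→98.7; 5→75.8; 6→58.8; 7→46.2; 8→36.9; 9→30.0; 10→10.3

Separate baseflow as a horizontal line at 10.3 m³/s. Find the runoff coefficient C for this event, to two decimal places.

ΣQ_DR = 618.5 m³/s; V = ΣQ_DR·Δt = 2.227 × 10^6 m³.
Runoff depth d = V / A = 9.597 mm.
C = d / P = 9.597 / 13.3 = 0.72.

C ≈ 0.72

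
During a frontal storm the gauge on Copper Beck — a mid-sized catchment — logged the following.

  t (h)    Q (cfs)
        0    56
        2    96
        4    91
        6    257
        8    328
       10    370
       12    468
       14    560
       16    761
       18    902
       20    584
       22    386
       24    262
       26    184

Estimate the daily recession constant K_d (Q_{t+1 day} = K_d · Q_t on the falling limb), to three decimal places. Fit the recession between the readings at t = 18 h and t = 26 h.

Between t = 18 h and t = 26 h the flow falls from 902 to 184 cfs over 4×2 h = 8 h.
Per-interval ratio K = (184/902)^(1/4) = 0.6721; K_d = K^(24/2) = 0.008.

K_d ≈ 0.008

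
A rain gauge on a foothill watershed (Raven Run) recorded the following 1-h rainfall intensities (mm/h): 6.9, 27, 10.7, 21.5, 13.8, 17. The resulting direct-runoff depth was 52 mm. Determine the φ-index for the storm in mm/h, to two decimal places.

Only the 5 blocks with intensity above φ contribute runoff: 27, 10.7, 21.5, 13.8, 17 mm/h.
Σ(I−φ)·Δt = d  ⇒  (27+10.7+21.5+13.8+17 − 5φ)·1 = 52
φ = (90.00 − 52/1) / 5 = 7.60 mm/h.

φ ≈ 7.60 mm/h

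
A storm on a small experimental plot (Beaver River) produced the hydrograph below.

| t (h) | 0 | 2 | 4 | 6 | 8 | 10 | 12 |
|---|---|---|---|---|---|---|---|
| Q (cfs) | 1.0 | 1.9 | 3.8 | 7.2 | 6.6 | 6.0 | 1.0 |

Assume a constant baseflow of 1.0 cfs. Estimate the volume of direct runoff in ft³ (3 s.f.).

Direct-runoff ordinates (Q − Q_b): 0.0, 0.9, 2.8, 6.2, 5.6, 5.0, 0.0 cfs.
ΣQ_DR = 20.50 cfs.
With Δt = 2 h = 7200 s, V = ΣQ_DR · Δt = 20.50 × 7200 = 1.48 × 10^5 ft³.

V ≈ 1.48 × 10^5 ft³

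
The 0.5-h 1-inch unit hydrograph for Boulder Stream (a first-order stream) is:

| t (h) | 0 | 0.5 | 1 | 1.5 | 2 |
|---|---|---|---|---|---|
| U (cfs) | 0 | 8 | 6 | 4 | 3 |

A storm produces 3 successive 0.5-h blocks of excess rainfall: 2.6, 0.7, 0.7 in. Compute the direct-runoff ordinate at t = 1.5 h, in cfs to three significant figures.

Q ≈ 20.2 cfs

By discrete convolution, Q_j = Σ (P_i / 1 in) · U_{j−i}.
At t = 1.5 h (j=3): Q = (2.6/1)·4 + (0.7/1)·6 + (0.7/1)·8 = 20.2 cfs.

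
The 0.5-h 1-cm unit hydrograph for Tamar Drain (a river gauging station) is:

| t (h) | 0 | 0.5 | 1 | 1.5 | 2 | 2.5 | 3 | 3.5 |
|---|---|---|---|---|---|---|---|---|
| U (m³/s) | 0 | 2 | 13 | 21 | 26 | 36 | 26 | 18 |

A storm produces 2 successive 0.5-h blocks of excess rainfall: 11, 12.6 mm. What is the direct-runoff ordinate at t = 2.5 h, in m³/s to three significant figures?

Q ≈ 72.4 m³/s

By discrete convolution, Q_j = Σ (P_i / 10 mm) · U_{j−i}.
At t = 2.5 h (j=5): Q = (11/10)·36 + (12.6/10)·26 = 72.4 m³/s.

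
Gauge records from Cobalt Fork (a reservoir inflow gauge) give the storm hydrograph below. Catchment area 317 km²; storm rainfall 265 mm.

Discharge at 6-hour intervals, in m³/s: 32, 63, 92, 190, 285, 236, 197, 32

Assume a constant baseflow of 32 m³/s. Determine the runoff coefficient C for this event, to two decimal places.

ΣQ_DR = 871.0 m³/s; V = ΣQ_DR·Δt = 1.881 × 10^7 m³.
Runoff depth d = V / A = 59.35 mm.
C = d / P = 59.35 / 265 = 0.22.

C ≈ 0.22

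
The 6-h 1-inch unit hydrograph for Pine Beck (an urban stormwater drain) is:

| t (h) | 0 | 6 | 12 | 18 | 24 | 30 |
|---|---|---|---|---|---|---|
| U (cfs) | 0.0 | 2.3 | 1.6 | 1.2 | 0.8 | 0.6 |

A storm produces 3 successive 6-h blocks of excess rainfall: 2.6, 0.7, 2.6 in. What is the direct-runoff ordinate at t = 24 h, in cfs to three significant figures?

By discrete convolution, Q_j = Σ (P_i / 1 in) · U_{j−i}.
At t = 24 h (j=4): Q = (2.6/1)·0.8 + (0.7/1)·1.2 + (2.6/1)·1.6 = 7.08 cfs.

Q ≈ 7.08 cfs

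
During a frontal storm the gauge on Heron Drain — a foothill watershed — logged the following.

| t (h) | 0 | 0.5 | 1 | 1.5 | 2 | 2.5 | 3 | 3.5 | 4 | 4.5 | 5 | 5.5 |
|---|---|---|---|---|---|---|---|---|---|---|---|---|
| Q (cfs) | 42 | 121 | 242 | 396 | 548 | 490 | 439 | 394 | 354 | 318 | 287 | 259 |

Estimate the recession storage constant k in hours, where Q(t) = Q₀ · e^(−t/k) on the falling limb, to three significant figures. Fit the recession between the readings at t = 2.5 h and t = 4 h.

k ≈ 4.61 h

On the falling limb, Q drops from 490 to 354 cfs between t = 2.5 h and t = 4 h (Δt = 1.5 h).
k = −Δt / ln(Q₂/Q₁) = −1.5 / ln(354/490) = 4.61 h.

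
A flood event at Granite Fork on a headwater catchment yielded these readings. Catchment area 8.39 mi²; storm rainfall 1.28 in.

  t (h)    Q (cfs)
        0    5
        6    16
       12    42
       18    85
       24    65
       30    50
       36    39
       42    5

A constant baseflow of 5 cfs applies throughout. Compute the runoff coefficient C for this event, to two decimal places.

C ≈ 0.23

ΣQ_DR = 267.0 cfs; V = ΣQ_DR·Δt = 5.767 × 10^6 ft³.
Runoff depth d = V / A = 0.2959 in.
C = d / P = 0.2959 / 1.28 = 0.23.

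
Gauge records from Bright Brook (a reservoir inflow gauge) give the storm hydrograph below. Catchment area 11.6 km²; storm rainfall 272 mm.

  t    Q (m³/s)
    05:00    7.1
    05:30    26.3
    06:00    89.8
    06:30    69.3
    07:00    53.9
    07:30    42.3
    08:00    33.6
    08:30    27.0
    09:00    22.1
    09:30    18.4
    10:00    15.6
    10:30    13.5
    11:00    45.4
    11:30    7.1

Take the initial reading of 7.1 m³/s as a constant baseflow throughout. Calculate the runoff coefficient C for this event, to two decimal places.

ΣQ_DR = 372.0 m³/s; V = ΣQ_DR·Δt = 6.696 × 10^5 m³.
Runoff depth d = V / A = 57.72 mm.
C = d / P = 57.72 / 272 = 0.21.

C ≈ 0.21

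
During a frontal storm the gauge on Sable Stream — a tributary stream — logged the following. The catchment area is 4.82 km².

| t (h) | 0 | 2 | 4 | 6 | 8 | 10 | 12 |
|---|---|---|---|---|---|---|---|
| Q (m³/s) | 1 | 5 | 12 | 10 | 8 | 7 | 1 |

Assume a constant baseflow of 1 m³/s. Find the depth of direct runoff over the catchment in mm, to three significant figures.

Direct runoff: 0.0, 4.0, 11.0, 9.0, 7.0, 6.0, 0.0 m³/s; ΣQ_DR = 37.00 m³/s.
V = ΣQ_DR · Δt = 37.00 × 7200 s = 2.664 × 10^5 m³.
Over A = 4.82 km², depth = V / A = 55.3 mm.

d ≈ 55.3 mm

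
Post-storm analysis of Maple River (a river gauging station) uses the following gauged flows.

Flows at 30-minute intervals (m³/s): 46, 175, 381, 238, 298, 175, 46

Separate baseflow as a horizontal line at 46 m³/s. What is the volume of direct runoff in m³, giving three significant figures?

Direct-runoff ordinates (Q − Q_b): 0.0, 129.0, 335.0, 192.0, 252.0, 129.0, 0.0 m³/s.
ΣQ_DR = 1037 m³/s.
With Δt = 0.5 h = 1800 s, V = ΣQ_DR · Δt = 1037 × 1800 = 1.87 × 10^6 m³.

V ≈ 1.87 × 10^6 m³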